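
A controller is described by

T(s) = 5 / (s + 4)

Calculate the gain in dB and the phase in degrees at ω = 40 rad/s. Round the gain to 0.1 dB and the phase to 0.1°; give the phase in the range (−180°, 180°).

At s = jω = j40:
pole (s+4): 4 + j40 → |·| = √(4²+40²) = √1616 ≈ 40.2, ∠ = arctan(40/4) ≈ 84.29°
|T| = 5 / 40.2 ≈ 0.12438
Gain = 20 log₁₀(0.12438) ≈ -18.10 dB
∠T = 0.00° − 84.29° = -84.29°

-18.1 dB, -84.3°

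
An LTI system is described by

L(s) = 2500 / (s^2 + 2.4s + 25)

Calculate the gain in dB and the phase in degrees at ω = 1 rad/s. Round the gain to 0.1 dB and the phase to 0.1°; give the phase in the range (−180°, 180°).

At s = jω = j1:
quadratic: (j1)² + 2.4·j1 + 25 = 24 + j2.4 → |·| ≈ 24.12, ∠ ≈ 5.71°
|L| = 2500 / 24.12 ≈ 103.65
Gain = 20 log₁₀(103.65) ≈ 40.31 dB
∠L = 0.00° − 5.71° = -5.71°

40.3 dB, -5.7°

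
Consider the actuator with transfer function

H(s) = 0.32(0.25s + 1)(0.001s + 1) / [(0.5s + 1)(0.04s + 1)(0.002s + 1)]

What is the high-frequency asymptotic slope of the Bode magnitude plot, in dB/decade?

Each pole contributes −20 dB/decade at high frequency; each zero contributes +20 dB/decade.
Net: 2 zero(s) − 3 pole(s) → -20 dB/decade.

-20 dB/decade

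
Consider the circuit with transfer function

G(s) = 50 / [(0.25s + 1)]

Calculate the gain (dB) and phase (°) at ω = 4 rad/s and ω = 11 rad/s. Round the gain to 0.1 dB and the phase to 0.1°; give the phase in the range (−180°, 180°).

At ω = 4 rad/s:
pole (1 + j4·0.25) = 1 + j1 → |·| ≈ 1.4142, ∠ ≈ 45.00°
|G| = 50 · 1 / (1.4142) ≈ 35.356
Gain = 20 log₁₀(35.356) ≈ 30.97 dB
∠G = (0°) − (45.00°) = -45.00°

At ω = 11 rad/s:
pole (1 + j11·0.25) = 1 + j2.75 → |·| ≈ 2.9262, ∠ ≈ 70.02°
|G| = 50 · 1 / (2.9262) ≈ 17.087
Gain = 20 log₁₀(17.087) ≈ 24.65 dB
∠G = (0°) − (70.02°) = -70.02°

ω = 4: 31.0 dB, -45.0°; ω = 11: 24.7 dB, -70.0°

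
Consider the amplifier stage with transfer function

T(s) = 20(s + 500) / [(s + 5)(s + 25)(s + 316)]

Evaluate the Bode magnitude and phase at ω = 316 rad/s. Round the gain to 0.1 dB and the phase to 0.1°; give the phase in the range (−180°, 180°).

At s = jω = j316:
zero (s+500): 500 + j316 → |·| = √(500²+316²) = √349856 ≈ 591.49, ∠ = arctan(316/500) ≈ 32.29°
pole (s+5): 5 + j316 → |·| = √(5²+316²) = √99881 ≈ 316.04, ∠ = arctan(316/5) ≈ 89.09°
pole (s+25): 25 + j316 → |·| = √(25²+316²) = √100481 ≈ 316.99, ∠ = arctan(316/25) ≈ 85.48°
pole (s+316): 316 + j316 → |·| = √(316²+316²) = √199712 ≈ 446.89, ∠ = arctan(316/316) ≈ 45.00°
|T| = 20 · 591.49 / 4.477e+07 ≈ 0.00026423
Gain = 20 log₁₀(0.00026423) ≈ -71.56 dB
∠T = 32.29° − 219.57° = -187.28° ≡ 172.72° (principal value)

-71.6 dB, 172.7°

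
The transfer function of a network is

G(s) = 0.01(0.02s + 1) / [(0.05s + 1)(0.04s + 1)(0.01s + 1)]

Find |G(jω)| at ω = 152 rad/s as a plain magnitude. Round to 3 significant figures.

0.000372

At ω = 152 rad/s:
zero (1 + j152·0.02) = 1 + j3.04 → |·| ≈ 3.2002, ∠ ≈ 71.79°
pole (1 + j152·0.05) = 1 + j7.6 → |·| ≈ 7.6655, ∠ ≈ 82.50°
pole (1 + j152·0.04) = 1 + j6.08 → |·| ≈ 6.1617, ∠ ≈ 80.66°
pole (1 + j152·0.01) = 1 + j1.52 → |·| ≈ 1.8195, ∠ ≈ 56.66°
|G| = 0.01 · 3.2002 / (7.6655 · 6.1617 · 1.8195) ≈ 0.00037238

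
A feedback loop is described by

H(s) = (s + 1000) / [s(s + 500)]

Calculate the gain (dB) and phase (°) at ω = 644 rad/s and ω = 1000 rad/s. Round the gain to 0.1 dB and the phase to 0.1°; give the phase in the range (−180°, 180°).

ω = 644: -52.9 dB, -109.4°; ω = 1000: -58.0 dB, -108.4°

At s = jω = j644:
zero (s+1000): 1000 + j644 → |·| = √(1000²+644²) = √1414736 ≈ 1189.4, ∠ = arctan(644/1000) ≈ 32.78°
pole (s+500): 500 + j644 → |·| = √(500²+644²) = √664736 ≈ 815.31, ∠ = arctan(644/500) ≈ 52.17°
pole at origin: |s| = 644, ∠ = 90.00° (in denominator)
|H| = 1 · 1189.4 / 5.2506e+05 ≈ 0.0022653
Gain = 20 log₁₀(0.0022653) ≈ -52.90 dB
∠H = 32.78° − 142.17° = -109.39°

At s = jω = j1000:
zero (s+1000): 1000 + j1000 → |·| = √(1000²+1000²) = √2000000 ≈ 1414.2, ∠ = arctan(1000/1000) ≈ 45.00°
pole (s+500): 500 + j1000 → |·| = √(500²+1000²) = √1250000 ≈ 1118, ∠ = arctan(1000/500) ≈ 63.43°
pole at origin: |s| = 1000, ∠ = 90.00° (in denominator)
|H| = 1 · 1414.2 / 1.118e+06 ≈ 0.0012649
Gain = 20 log₁₀(0.0012649) ≈ -57.96 dB
∠H = 45.00° − 153.43° = -108.43°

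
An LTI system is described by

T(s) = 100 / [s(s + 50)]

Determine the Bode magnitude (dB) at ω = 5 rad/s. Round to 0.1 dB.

At s = jω = j5:
pole (s+50): 50 + j5 → |·| = √(50²+5²) = √2525 ≈ 50.249, ∠ = arctan(5/50) ≈ 5.71°
pole at origin: |s| = 5, ∠ = 90.00° (in denominator)
|T| = 100 / 251.25 ≈ 0.39801
Gain = 20 log₁₀(0.39801) ≈ -8.00 dB

-8.0 dB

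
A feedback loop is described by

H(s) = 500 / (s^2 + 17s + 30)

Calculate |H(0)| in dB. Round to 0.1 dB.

24.4 dB

H(0) = 500 / 30 ≈ 16.667
20 log₁₀(16.667) ≈ 24.44 dB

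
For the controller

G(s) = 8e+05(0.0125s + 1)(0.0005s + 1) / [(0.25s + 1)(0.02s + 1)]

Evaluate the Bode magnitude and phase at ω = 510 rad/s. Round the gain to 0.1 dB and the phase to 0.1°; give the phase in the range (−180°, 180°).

72.2 dB, -78.6°

At ω = 510 rad/s:
zero (1 + j510·0.0125) = 1 + j6.375 → |·| ≈ 6.453, ∠ ≈ 81.09°
zero (1 + j510·0.0005) = 1 + j0.255 → |·| ≈ 1.032, ∠ ≈ 14.31°
pole (1 + j510·0.25) = 1 + j127.5 → |·| ≈ 127.5, ∠ ≈ 89.55°
pole (1 + j510·0.02) = 1 + j10.2 → |·| ≈ 10.249, ∠ ≈ 84.40°
|G| = 8e+05 · 6.453 · 1.032 / (127.5 · 10.249) ≈ 4077
Gain = 20 log₁₀(4077) ≈ 72.21 dB
∠G = (81.09° + 14.31°) − (89.55° + 84.40°) = -78.55°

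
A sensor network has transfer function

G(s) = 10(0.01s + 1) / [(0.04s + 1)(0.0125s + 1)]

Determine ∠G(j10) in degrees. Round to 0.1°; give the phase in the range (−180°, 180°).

-23.2°

At ω = 10 rad/s:
zero (1 + j10·0.01) = 1 + j0.1 → |·| ≈ 1.005, ∠ ≈ 5.71°
pole (1 + j10·0.04) = 1 + j0.4 → |·| ≈ 1.077, ∠ ≈ 21.80°
pole (1 + j10·0.0125) = 1 + j0.125 → |·| ≈ 1.0078, ∠ ≈ 7.13°
∠G = (5.71°) − (21.80° + 7.13°) = -23.22°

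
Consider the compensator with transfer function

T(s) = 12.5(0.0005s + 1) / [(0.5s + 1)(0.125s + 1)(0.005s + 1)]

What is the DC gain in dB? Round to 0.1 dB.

21.9 dB

T(0) = 12.5 · 1 / 1 = 12.5
20 log₁₀(12.5) ≈ 21.94 dB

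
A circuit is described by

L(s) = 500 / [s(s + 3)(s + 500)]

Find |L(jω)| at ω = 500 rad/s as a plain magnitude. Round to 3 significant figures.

At s = jω = j500:
pole (s+3): 3 + j500 → |·| = √(3²+500²) = √250009 ≈ 500.01, ∠ = arctan(500/3) ≈ 89.66°
pole (s+500): 500 + j500 → |·| = √(500²+500²) = √500000 ≈ 707.11, ∠ = arctan(500/500) ≈ 45.00°
pole at origin: |s| = 500, ∠ = 90.00° (in denominator)
|L| = 500 / 1.7678e+08 ≈ 2.8284e-06

2.83e-06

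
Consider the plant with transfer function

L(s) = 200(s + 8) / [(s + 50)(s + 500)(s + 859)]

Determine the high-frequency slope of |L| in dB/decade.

Each pole contributes −20 dB/decade at high frequency; each zero contributes +20 dB/decade.
Net: 1 zero(s) − 3 pole(s) → -40 dB/decade.

-40 dB/decade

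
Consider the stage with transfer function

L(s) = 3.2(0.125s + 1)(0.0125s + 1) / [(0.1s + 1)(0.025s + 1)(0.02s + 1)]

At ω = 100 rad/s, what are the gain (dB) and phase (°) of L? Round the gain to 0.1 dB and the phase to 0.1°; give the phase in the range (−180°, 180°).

At ω = 100 rad/s:
zero (1 + j100·0.125) = 1 + j12.5 → |·| ≈ 12.54, ∠ ≈ 85.43°
zero (1 + j100·0.0125) = 1 + j1.25 → |·| ≈ 1.6008, ∠ ≈ 51.34°
pole (1 + j100·0.1) = 1 + j10 → |·| ≈ 10.05, ∠ ≈ 84.29°
pole (1 + j100·0.025) = 1 + j2.5 → |·| ≈ 2.6926, ∠ ≈ 68.20°
pole (1 + j100·0.02) = 1 + j2 → |·| ≈ 2.2361, ∠ ≈ 63.43°
|L| = 3.2 · 12.54 · 1.6008 / (10.05 · 2.6926 · 2.2361) ≈ 1.0616
Gain = 20 log₁₀(1.0616) ≈ 0.52 dB
∠L = (85.43° + 51.34°) − (84.29° + 68.20° + 63.43°) = -79.15°

0.5 dB, -79.2°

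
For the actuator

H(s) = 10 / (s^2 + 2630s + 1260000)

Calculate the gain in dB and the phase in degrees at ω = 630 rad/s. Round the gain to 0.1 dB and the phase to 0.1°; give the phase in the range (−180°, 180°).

Substitute s = j630:
Numerator: 10 = 10 + j0
Denominator: (j630)^2 + 2630(j630) + 1260000 = 863100 + j1656900
|N| = √(10² + 0²) ≈ 10, ∠N ≈ 0.00°
|D| = √(863100² + 1656900²) ≈ 1.8682e+06, ∠D ≈ 62.48°
|H| = 10 / 1.8682e+06 ≈ 5.3527e-06
Gain = 20 log₁₀(5.3527e-06) ≈ -105.43 dB
∠H = 0.00° − 62.48° = -62.48°

-105.4 dB, -62.5°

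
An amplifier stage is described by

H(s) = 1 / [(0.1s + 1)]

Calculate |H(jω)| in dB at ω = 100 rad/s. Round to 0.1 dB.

At ω = 100 rad/s:
pole (1 + j100·0.1) = 1 + j10 → |·| ≈ 10.05, ∠ ≈ 84.29°
|H| = 1 · 1 / (10.05) ≈ 0.099502
Gain = 20 log₁₀(0.099502) ≈ -20.04 dB

-20.0 dB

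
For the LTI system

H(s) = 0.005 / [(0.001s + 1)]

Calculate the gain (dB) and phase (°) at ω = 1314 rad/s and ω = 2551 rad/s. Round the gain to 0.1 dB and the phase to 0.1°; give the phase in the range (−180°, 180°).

ω = 1314: -50.4 dB, -52.7°; ω = 2551: -54.8 dB, -68.6°

At ω = 1314 rad/s:
pole (1 + j1314·0.001) = 1 + j1.314 → |·| ≈ 1.6512, ∠ ≈ 52.73°
|H| = 0.005 · 1 / (1.6512) ≈ 0.0030281
Gain = 20 log₁₀(0.0030281) ≈ -50.38 dB
∠H = (0°) − (52.73°) = -52.73°

At ω = 2551 rad/s:
pole (1 + j2551·0.001) = 1 + j2.551 → |·| ≈ 2.74, ∠ ≈ 68.59°
|H| = 0.005 · 1 / (2.74) ≈ 0.0018248
Gain = 20 log₁₀(0.0018248) ≈ -54.78 dB
∠H = (0°) − (68.59°) = -68.59°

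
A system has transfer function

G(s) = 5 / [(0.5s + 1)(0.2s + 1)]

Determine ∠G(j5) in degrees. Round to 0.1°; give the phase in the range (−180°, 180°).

At ω = 5 rad/s:
pole (1 + j5·0.5) = 1 + j2.5 → |·| ≈ 2.6926, ∠ ≈ 68.20°
pole (1 + j5·0.2) = 1 + j1 → |·| ≈ 1.4142, ∠ ≈ 45.00°
∠G = (0°) − (68.20° + 45.00°) = -113.20°

-113.2°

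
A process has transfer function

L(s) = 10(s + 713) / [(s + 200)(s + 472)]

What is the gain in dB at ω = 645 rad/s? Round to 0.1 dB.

At s = jω = j645:
zero (s+713): 713 + j645 → |·| = √(713²+645²) = √924394 ≈ 961.45, ∠ = arctan(645/713) ≈ 42.13°
pole (s+200): 200 + j645 → |·| = √(200²+645²) = √456025 ≈ 675.3, ∠ = arctan(645/200) ≈ 72.77°
pole (s+472): 472 + j645 → |·| = √(472²+645²) = √638809 ≈ 799.26, ∠ = arctan(645/472) ≈ 53.80°
|L| = 10 · 961.45 / 5.3974e+05 ≈ 0.017813
Gain = 20 log₁₀(0.017813) ≈ -34.99 dB

-35.0 dB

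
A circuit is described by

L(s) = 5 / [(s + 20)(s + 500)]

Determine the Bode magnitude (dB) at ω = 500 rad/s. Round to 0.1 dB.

-97.0 dB

At s = jω = j500:
pole (s+20): 20 + j500 → |·| = √(20²+500²) = √250400 ≈ 500.4, ∠ = arctan(500/20) ≈ 87.71°
pole (s+500): 500 + j500 → |·| = √(500²+500²) = √500000 ≈ 707.11, ∠ = arctan(500/500) ≈ 45.00°
|L| = 5 / 3.5384e+05 ≈ 1.4131e-05
Gain = 20 log₁₀(1.4131e-05) ≈ -97.00 dB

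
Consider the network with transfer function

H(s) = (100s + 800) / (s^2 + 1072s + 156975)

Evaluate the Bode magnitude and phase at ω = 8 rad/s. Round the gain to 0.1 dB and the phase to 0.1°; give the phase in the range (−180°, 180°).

-42.9 dB, 41.9°

Substitute s = j8:
Numerator: 100(j8) + 800 = 800 + j800
Denominator: (j8)^2 + 1072(j8) + 156975 = 156911 + j8576
|N| = √(800² + 800²) ≈ 1131.4, ∠N ≈ 45.00°
|D| = √(156911² + 8576²) ≈ 1.5715e+05, ∠D ≈ 3.13°
|H| = 1131.4 / 1.5715e+05 ≈ 0.0071995
Gain = 20 log₁₀(0.0071995) ≈ -42.85 dB
∠H = 45.00° − 3.13° = 41.87°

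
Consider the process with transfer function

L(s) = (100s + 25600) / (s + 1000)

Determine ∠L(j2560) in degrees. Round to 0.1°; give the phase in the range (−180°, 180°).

Substitute s = j2560:
Numerator: 100(j2560) + 25600 = 25600 + j256000
Denominator: (j2560) + 1000 = 1000 + j2560
|N| = √(25600² + 256000²) ≈ 2.5728e+05, ∠N ≈ 84.29°
|D| = √(1000² + 2560²) ≈ 2748.4, ∠D ≈ 68.66°
∠L = 84.29° − 68.66° = 15.63°

15.6°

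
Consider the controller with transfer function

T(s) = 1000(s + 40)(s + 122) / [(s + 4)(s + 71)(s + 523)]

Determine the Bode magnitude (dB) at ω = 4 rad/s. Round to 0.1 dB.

At s = jω = j4:
zero (s+40): 40 + j4 → |·| = √(40²+4²) = √1616 ≈ 40.2, ∠ = arctan(4/40) ≈ 5.71°
zero (s+122): 122 + j4 → |·| = √(122²+4²) = √14900 ≈ 122.07, ∠ = arctan(4/122) ≈ 1.88°
pole (s+4): 4 + j4 → |·| = √(4²+4²) = √32 ≈ 5.6569, ∠ = arctan(4/4) ≈ 45.00°
pole (s+71): 71 + j4 → |·| = √(71²+4²) = √5057 ≈ 71.113, ∠ = arctan(4/71) ≈ 3.22°
pole (s+523): 523 + j4 → |·| = √(523²+4²) = √273545 ≈ 523.02, ∠ = arctan(4/523) ≈ 0.44°
|T| = 1000 · 4907.2 / 2.104e+05 ≈ 23.323
Gain = 20 log₁₀(23.323) ≈ 27.36 dB

27.4 dB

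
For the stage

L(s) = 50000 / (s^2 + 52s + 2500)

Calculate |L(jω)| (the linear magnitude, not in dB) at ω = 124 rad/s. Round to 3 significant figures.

At s = jω = j124:
quadratic: (j124)² + 52·j124 + 2500 = -12876 + j6448 → |·| ≈ 14400, ∠ ≈ 153.40°
|L| = 50000 / 14400 ≈ 3.4722

3.47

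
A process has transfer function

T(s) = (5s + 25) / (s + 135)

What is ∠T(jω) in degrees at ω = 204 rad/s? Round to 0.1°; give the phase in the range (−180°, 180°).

Substitute s = j204:
Numerator: 5(j204) + 25 = 25 + j1020
Denominator: (j204) + 135 = 135 + j204
|N| = √(25² + 1020²) ≈ 1020.3, ∠N ≈ 88.60°
|D| = √(135² + 204²) ≈ 244.62, ∠D ≈ 56.50°
∠T = 88.60° − 56.50° = 32.10°

32.1°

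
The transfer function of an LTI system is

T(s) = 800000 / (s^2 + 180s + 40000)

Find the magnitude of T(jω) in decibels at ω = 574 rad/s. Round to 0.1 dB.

At s = jω = j574:
quadratic: (j574)² + 180·j574 + 40000 = -289476 + j103320 → |·| ≈ 3.0736e+05, ∠ ≈ 160.36°
|T| = 800000 / 3.0736e+05 ≈ 2.6028
Gain = 20 log₁₀(2.6028) ≈ 8.31 dB

8.3 dB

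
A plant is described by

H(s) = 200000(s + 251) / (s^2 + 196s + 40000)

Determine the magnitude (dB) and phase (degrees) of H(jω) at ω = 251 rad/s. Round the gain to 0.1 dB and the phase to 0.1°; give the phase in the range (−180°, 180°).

At s = jω = j251:
zero (s+251): 251 + j251 → |·| = √(251²+251²) = √126002 ≈ 354.97, ∠ = arctan(251/251) ≈ 45.00°
quadratic: (j251)² + 196·j251 + 40000 = -23001 + j49196 → |·| ≈ 54307, ∠ ≈ 115.06°
|H| = 200000 · 354.97 / 54307 ≈ 1307.3
Gain = 20 log₁₀(1307.3) ≈ 62.33 dB
∠H = 45.00° − 115.06° = -70.06°

62.3 dB, -70.1°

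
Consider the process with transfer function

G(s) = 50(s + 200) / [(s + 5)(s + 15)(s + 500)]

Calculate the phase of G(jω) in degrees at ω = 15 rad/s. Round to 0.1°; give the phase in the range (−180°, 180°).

At s = jω = j15:
zero (s+200): 200 + j15 → |·| = √(200²+15²) = √40225 ≈ 200.56, ∠ = arctan(15/200) ≈ 4.29°
pole (s+5): 5 + j15 → |·| = √(5²+15²) = √250 ≈ 15.811, ∠ = arctan(15/5) ≈ 71.57°
pole (s+15): 15 + j15 → |·| = √(15²+15²) = √450 ≈ 21.213, ∠ = arctan(15/15) ≈ 45.00°
pole (s+500): 500 + j15 → |·| = √(500²+15²) = √250225 ≈ 500.22, ∠ = arctan(15/500) ≈ 1.72°
∠G = 4.29° − 118.29° = -114.00°

-114.0°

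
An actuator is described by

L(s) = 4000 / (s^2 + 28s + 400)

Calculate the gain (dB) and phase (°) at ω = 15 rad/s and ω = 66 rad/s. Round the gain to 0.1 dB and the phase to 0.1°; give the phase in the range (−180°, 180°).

At s = jω = j15:
quadratic: (j15)² + 28·j15 + 400 = 175 + j420 → |·| ≈ 455, ∠ ≈ 67.38°
|L| = 4000 / 455 ≈ 8.7912
Gain = 20 log₁₀(8.7912) ≈ 18.88 dB
∠L = 0.00° − 67.38° = -67.38°

At s = jω = j66:
quadratic: (j66)² + 28·j66 + 400 = -3956 + j1848 → |·| ≈ 4366.4, ∠ ≈ 154.96°
|L| = 4000 / 4366.4 ≈ 0.91609
Gain = 20 log₁₀(0.91609) ≈ -0.76 dB
∠L = 0.00° − 154.96° = -154.96°

ω = 15: 18.9 dB, -67.4°; ω = 66: -0.8 dB, -155.0°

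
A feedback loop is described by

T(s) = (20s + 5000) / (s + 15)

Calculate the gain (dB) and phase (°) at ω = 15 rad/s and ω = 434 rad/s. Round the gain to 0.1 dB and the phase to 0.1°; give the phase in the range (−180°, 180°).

Substitute s = j15:
Numerator: 20(j15) + 5000 = 5000 + j300
Denominator: (j15) + 15 = 15 + j15
|N| = √(5000² + 300²) ≈ 5009, ∠N ≈ 3.43°
|D| = √(15² + 15²) ≈ 21.213, ∠D ≈ 45.00°
|T| = 5009 / 21.213 ≈ 236.13
Gain = 20 log₁₀(236.13) ≈ 47.46 dB
∠T = 3.43° − 45.00° = -41.57°

Substitute s = j434:
Numerator: 20(j434) + 5000 = 5000 + j8680
Denominator: (j434) + 15 = 15 + j434
|N| = √(5000² + 8680²) ≈ 10017, ∠N ≈ 60.06°
|D| = √(15² + 434²) ≈ 434.26, ∠D ≈ 88.02°
|T| = 10017 / 434.26 ≈ 23.067
Gain = 20 log₁₀(23.067) ≈ 27.26 dB
∠T = 60.06° − 88.02° = -27.96°

ω = 15: 47.5 dB, -41.6°; ω = 434: 27.3 dB, -28.0°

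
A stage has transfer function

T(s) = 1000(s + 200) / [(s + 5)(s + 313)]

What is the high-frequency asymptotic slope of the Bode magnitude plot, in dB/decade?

-20 dB/decade

Each pole contributes −20 dB/decade at high frequency; each zero contributes +20 dB/decade.
Net: 1 zero(s) − 2 pole(s) → -20 dB/decade.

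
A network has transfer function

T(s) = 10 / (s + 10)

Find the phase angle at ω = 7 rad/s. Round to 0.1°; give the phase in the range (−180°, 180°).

-35.0°

At s = jω = j7:
pole (s+10): 10 + j7 → |·| = √(10²+7²) = √149 ≈ 12.207, ∠ = arctan(7/10) ≈ 34.99°
∠T = 0.00° − 34.99° = -34.99°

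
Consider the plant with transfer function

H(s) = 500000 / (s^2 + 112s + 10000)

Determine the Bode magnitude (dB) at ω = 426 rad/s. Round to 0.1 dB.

9.0 dB

At s = jω = j426:
quadratic: (j426)² + 112·j426 + 10000 = -171476 + j47712 → |·| ≈ 1.7799e+05, ∠ ≈ 164.45°
|H| = 500000 / 1.7799e+05 ≈ 2.8091
Gain = 20 log₁₀(2.8091) ≈ 8.97 dB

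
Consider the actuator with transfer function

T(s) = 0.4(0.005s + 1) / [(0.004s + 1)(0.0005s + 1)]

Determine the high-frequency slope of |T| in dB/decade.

Each pole contributes −20 dB/decade at high frequency; each zero contributes +20 dB/decade.
Net: 1 zero(s) − 2 pole(s) → -20 dB/decade.

-20 dB/decade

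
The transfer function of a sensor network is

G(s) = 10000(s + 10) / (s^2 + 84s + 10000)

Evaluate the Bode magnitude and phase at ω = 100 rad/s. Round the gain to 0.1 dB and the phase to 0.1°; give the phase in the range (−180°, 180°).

At s = jω = j100:
zero (s+10): 10 + j100 → |·| = √(10²+100²) = √10100 ≈ 100.5, ∠ = arctan(100/10) ≈ 84.29°
quadratic: (j100)² + 84·j100 + 10000 = 0 + j8400 → |·| ≈ 8400, ∠ ≈ 90.00°
|G| = 10000 · 100.5 / 8400 ≈ 119.64
Gain = 20 log₁₀(119.64) ≈ 41.56 dB
∠G = 84.29° − 90.00° = -5.71°

41.6 dB, -5.7°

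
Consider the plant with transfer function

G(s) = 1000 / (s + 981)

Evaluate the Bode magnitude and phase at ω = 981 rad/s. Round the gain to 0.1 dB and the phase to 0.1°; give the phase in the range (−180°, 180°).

At s = jω = j981:
pole (s+981): 981 + j981 → |·| = √(981²+981²) = √1924722 ≈ 1387.3, ∠ = arctan(981/981) ≈ 45.00°
|G| = 1000 / 1387.3 ≈ 0.72082
Gain = 20 log₁₀(0.72082) ≈ -2.84 dB
∠G = 0.00° − 45.00° = -45.00°

-2.8 dB, -45.0°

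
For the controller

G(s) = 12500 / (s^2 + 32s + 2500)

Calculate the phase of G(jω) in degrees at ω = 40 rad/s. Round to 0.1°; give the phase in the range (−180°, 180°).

-54.9°

At s = jω = j40:
quadratic: (j40)² + 32·j40 + 2500 = 900 + j1280 → |·| ≈ 1564.7, ∠ ≈ 54.89°
∠G = 0.00° − 54.89° = -54.89°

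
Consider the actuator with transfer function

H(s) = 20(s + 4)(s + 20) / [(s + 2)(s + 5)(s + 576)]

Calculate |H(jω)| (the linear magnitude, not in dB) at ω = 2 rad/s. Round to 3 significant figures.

0.205

At s = jω = j2:
zero (s+4): 4 + j2 → |·| = √(4²+2²) = √20 ≈ 4.4721, ∠ = arctan(2/4) ≈ 26.57°
zero (s+20): 20 + j2 → |·| = √(20²+2²) = √404 ≈ 20.1, ∠ = arctan(2/20) ≈ 5.71°
pole (s+2): 2 + j2 → |·| = √(2²+2²) = √8 ≈ 2.8284, ∠ = arctan(2/2) ≈ 45.00°
pole (s+5): 5 + j2 → |·| = √(5²+2²) = √29 ≈ 5.3852, ∠ = arctan(2/5) ≈ 21.80°
pole (s+576): 576 + j2 → |·| = √(576²+2²) = √331780 ≈ 576, ∠ = arctan(2/576) ≈ 0.20°
|H| = 20 · 89.889 / 8773.3 ≈ 0.20491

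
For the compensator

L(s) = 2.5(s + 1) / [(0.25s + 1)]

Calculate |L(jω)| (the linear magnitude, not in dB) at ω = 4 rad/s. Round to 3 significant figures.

At ω = 4 rad/s:
zero (1 + j4·1) = 1 + j4 → |·| ≈ 4.1231, ∠ ≈ 75.96°
pole (1 + j4·0.25) = 1 + j1 → |·| ≈ 1.4142, ∠ ≈ 45.00°
|L| = 2.5 · 4.1231 / (1.4142) ≈ 7.2887

7.29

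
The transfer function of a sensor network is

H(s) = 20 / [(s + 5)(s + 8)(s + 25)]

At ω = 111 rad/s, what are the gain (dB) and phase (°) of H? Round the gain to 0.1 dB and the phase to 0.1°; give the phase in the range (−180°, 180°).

-96.9 dB, 109.4°

At s = jω = j111:
pole (s+5): 5 + j111 → |·| = √(5²+111²) = √12346 ≈ 111.11, ∠ = arctan(111/5) ≈ 87.42°
pole (s+8): 8 + j111 → |·| = √(8²+111²) = √12385 ≈ 111.29, ∠ = arctan(111/8) ≈ 85.88°
pole (s+25): 25 + j111 → |·| = √(25²+111²) = √12946 ≈ 113.78, ∠ = arctan(111/25) ≈ 77.31°
|H| = 20 / 1.4069e+06 ≈ 1.4216e-05
Gain = 20 log₁₀(1.4216e-05) ≈ -96.94 dB
∠H = 0.00° − 250.61° = -250.61° ≡ 109.39° (principal value)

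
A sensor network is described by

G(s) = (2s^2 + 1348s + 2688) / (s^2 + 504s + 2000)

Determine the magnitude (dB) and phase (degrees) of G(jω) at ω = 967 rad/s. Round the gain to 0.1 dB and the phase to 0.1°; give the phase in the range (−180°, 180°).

Substitute s = j967:
Numerator: 2(j967)^2 + 1348(j967) + 2688 = -1867490 + j1303516
Denominator: (j967)^2 + 504(j967) + 2000 = -933089 + j487368
|N| = √(1867490² + 1303516²) ≈ 2.2774e+06, ∠N ≈ 145.08°
|D| = √(933089² + 487368²) ≈ 1.0527e+06, ∠D ≈ 152.42°
|G| = 2.2774e+06 / 1.0527e+06 ≈ 2.1634
Gain = 20 log₁₀(2.1634) ≈ 6.70 dB
∠G = 145.08° − 152.42° = -7.34°

6.7 dB, -7.3°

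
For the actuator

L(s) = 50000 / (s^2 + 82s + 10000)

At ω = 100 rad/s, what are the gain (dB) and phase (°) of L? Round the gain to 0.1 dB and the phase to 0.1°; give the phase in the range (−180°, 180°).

At s = jω = j100:
quadratic: (j100)² + 82·j100 + 10000 = 0 + j8200 → |·| ≈ 8200, ∠ ≈ 90.00°
|L| = 50000 / 8200 ≈ 6.0976
Gain = 20 log₁₀(6.0976) ≈ 15.70 dB
∠L = 0.00° − 90.00° = -90.00°

15.7 dB, -90.0°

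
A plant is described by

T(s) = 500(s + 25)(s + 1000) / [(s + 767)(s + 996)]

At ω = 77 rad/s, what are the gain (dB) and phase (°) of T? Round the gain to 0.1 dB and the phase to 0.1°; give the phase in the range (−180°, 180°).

34.4 dB, 66.3°

At s = jω = j77:
zero (s+25): 25 + j77 → |·| = √(25²+77²) = √6554 ≈ 80.957, ∠ = arctan(77/25) ≈ 72.01°
zero (s+1000): 1000 + j77 → |·| = √(1000²+77²) = √1005929 ≈ 1003, ∠ = arctan(77/1000) ≈ 4.40°
pole (s+767): 767 + j77 → |·| = √(767²+77²) = √594218 ≈ 770.86, ∠ = arctan(77/767) ≈ 5.73°
pole (s+996): 996 + j77 → |·| = √(996²+77²) = √997945 ≈ 998.97, ∠ = arctan(77/996) ≈ 4.42°
|T| = 500 · 81200 / 7.7007e+05 ≈ 52.722
Gain = 20 log₁₀(52.722) ≈ 34.44 dB
∠T = 76.41° − 10.15° = 66.26°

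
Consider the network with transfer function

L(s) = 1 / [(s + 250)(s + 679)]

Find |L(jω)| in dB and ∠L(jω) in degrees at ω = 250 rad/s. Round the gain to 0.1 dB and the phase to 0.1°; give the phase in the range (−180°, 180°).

-108.2 dB, -65.2°

At s = jω = j250:
pole (s+250): 250 + j250 → |·| = √(250²+250²) = √125000 ≈ 353.55, ∠ = arctan(250/250) ≈ 45.00°
pole (s+679): 679 + j250 → |·| = √(679²+250²) = √523541 ≈ 723.56, ∠ = arctan(250/679) ≈ 20.21°
|L| = 1 / 2.5581e+05 ≈ 3.9092e-06
Gain = 20 log₁₀(3.9092e-06) ≈ -108.16 dB
∠L = 0.00° − 65.21° = -65.21°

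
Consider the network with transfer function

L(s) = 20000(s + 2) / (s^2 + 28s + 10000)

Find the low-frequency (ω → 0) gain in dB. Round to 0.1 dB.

L(0) = 20000·2 / 10000 = 4
20 log₁₀(4) ≈ 12.04 dB

12.0 dB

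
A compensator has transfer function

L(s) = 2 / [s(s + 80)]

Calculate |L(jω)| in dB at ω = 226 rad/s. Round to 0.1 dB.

At s = jω = j226:
pole (s+80): 80 + j226 → |·| = √(80²+226²) = √57476 ≈ 239.74, ∠ = arctan(226/80) ≈ 70.51°
pole at origin: |s| = 226, ∠ = 90.00° (in denominator)
|L| = 2 / 54181 ≈ 3.6913e-05
Gain = 20 log₁₀(3.6913e-05) ≈ -88.66 dB

-88.7 dB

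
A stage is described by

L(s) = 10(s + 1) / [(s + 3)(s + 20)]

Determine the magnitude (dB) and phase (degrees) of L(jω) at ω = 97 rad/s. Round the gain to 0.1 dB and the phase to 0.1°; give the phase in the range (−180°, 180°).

At s = jω = j97:
zero (s+1): 1 + j97 → |·| = √(1²+97²) = √9410 ≈ 97.005, ∠ = arctan(97/1) ≈ 89.41°
pole (s+3): 3 + j97 → |·| = √(3²+97²) = √9418 ≈ 97.046, ∠ = arctan(97/3) ≈ 88.23°
pole (s+20): 20 + j97 → |·| = √(20²+97²) = √9809 ≈ 99.04, ∠ = arctan(97/20) ≈ 78.35°
|L| = 10 · 97.005 / 9611.4 ≈ 0.10093
Gain = 20 log₁₀(0.10093) ≈ -19.92 dB
∠L = 89.41° − 166.58° = -77.17°

-19.9 dB, -77.2°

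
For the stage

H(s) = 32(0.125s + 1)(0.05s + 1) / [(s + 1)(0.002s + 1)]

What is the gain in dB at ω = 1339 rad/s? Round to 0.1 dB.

At ω = 1339 rad/s:
zero (1 + j1339·0.125) = 1 + j167.375 → |·| ≈ 167.38, ∠ ≈ 89.66°
zero (1 + j1339·0.05) = 1 + j66.95 → |·| ≈ 66.957, ∠ ≈ 89.14°
pole (1 + j1339·1) = 1 + j1339 → |·| ≈ 1339, ∠ ≈ 89.96°
pole (1 + j1339·0.002) = 1 + j2.678 → |·| ≈ 2.8586, ∠ ≈ 69.52°
|H| = 32 · 167.38 · 66.957 / (1339 · 2.8586) ≈ 93.695
Gain = 20 log₁₀(93.695) ≈ 39.43 dB

39.4 dB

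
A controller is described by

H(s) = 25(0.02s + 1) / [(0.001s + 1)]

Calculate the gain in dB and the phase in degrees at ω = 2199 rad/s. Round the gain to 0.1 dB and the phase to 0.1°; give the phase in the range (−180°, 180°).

53.2 dB, 23.2°

At ω = 2199 rad/s:
zero (1 + j2199·0.02) = 1 + j43.98 → |·| ≈ 43.991, ∠ ≈ 88.70°
pole (1 + j2199·0.001) = 1 + j2.199 → |·| ≈ 2.4157, ∠ ≈ 65.55°
|H| = 25 · 43.991 / (2.4157) ≈ 455.26
Gain = 20 log₁₀(455.26) ≈ 53.17 dB
∠H = (88.70°) − (65.55°) = 23.15°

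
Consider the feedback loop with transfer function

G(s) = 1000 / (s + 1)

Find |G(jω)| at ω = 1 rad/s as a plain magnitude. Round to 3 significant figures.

707

At s = jω = j1:
pole (s+1): 1 + j1 → |·| = √(1²+1²) = √2 ≈ 1.4142, ∠ = arctan(1/1) ≈ 45.00°
|G| = 1000 / 1.4142 ≈ 707.11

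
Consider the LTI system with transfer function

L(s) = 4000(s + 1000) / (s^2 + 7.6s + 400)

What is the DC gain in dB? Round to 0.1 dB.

80.0 dB

L(0) = 4000·1000 / 400 = 10000
20 log₁₀(10000) ≈ 80.00 dB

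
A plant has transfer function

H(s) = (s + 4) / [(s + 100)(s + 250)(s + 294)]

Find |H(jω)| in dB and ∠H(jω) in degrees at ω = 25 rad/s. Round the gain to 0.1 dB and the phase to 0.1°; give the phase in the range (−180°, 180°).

-109.6 dB, 56.3°

At s = jω = j25:
zero (s+4): 4 + j25 → |·| = √(4²+25²) = √641 ≈ 25.318, ∠ = arctan(25/4) ≈ 80.91°
pole (s+100): 100 + j25 → |·| = √(100²+25²) = √10625 ≈ 103.08, ∠ = arctan(25/100) ≈ 14.04°
pole (s+250): 250 + j25 → |·| = √(250²+25²) = √63125 ≈ 251.25, ∠ = arctan(25/250) ≈ 5.71°
pole (s+294): 294 + j25 → |·| = √(294²+25²) = √87061 ≈ 295.06, ∠ = arctan(25/294) ≈ 4.86°
|H| = 1 · 25.318 / 7.6417e+06 ≈ 3.3131e-06
Gain = 20 log₁₀(3.3131e-06) ≈ -109.60 dB
∠H = 80.91° − 24.61° = 56.30°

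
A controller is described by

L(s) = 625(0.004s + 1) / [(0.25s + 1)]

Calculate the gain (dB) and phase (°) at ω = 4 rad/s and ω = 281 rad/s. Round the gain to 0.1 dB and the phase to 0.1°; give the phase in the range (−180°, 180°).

At ω = 4 rad/s:
zero (1 + j4·0.004) = 1 + j0.016 → |·| ≈ 1.0001, ∠ ≈ 0.92°
pole (1 + j4·0.25) = 1 + j1 → |·| ≈ 1.4142, ∠ ≈ 45.00°
|L| = 625 · 1.0001 / (1.4142) ≈ 441.99
Gain = 20 log₁₀(441.99) ≈ 52.91 dB
∠L = (0.92°) − (45.00°) = -44.08°

At ω = 281 rad/s:
zero (1 + j281·0.004) = 1 + j1.124 → |·| ≈ 1.5045, ∠ ≈ 48.34°
pole (1 + j281·0.25) = 1 + j70.25 → |·| ≈ 70.257, ∠ ≈ 89.18°
|L| = 625 · 1.5045 / (70.257) ≈ 13.384
Gain = 20 log₁₀(13.384) ≈ 22.53 dB
∠L = (48.34°) − (89.18°) = -40.84°

ω = 4: 52.9 dB, -44.1°; ω = 281: 22.5 dB, -40.8°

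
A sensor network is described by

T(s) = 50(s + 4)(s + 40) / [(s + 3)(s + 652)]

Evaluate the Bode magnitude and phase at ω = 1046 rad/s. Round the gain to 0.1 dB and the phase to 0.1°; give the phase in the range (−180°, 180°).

At s = jω = j1046:
zero (s+4): 4 + j1046 → |·| = √(4²+1046²) = √1094132 ≈ 1046, ∠ = arctan(1046/4) ≈ 89.78°
zero (s+40): 40 + j1046 → |·| = √(40²+1046²) = √1095716 ≈ 1046.8, ∠ = arctan(1046/40) ≈ 87.81°
pole (s+3): 3 + j1046 → |·| = √(3²+1046²) = √1094125 ≈ 1046, ∠ = arctan(1046/3) ≈ 89.84°
pole (s+652): 652 + j1046 → |·| = √(652²+1046²) = √1519220 ≈ 1232.6, ∠ = arctan(1046/652) ≈ 58.06°
|T| = 50 · 1.095e+06 / 1.2893e+06 ≈ 42.465
Gain = 20 log₁₀(42.465) ≈ 32.56 dB
∠T = 177.59° − 147.90° = 29.69°

32.6 dB, 29.7°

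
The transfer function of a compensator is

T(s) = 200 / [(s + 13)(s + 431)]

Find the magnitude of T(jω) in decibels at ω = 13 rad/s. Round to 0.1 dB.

At s = jω = j13:
pole (s+13): 13 + j13 → |·| = √(13²+13²) = √338 ≈ 18.385, ∠ = arctan(13/13) ≈ 45.00°
pole (s+431): 431 + j13 → |·| = √(431²+13²) = √185930 ≈ 431.2, ∠ = arctan(13/431) ≈ 1.73°
|T| = 200 / 7927.6 ≈ 0.025228
Gain = 20 log₁₀(0.025228) ≈ -31.96 dB

-32.0 dB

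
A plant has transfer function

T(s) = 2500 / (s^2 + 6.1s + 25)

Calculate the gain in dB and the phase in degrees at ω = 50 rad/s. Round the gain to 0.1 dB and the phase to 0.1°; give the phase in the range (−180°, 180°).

At s = jω = j50:
quadratic: (j50)² + 6.1·j50 + 25 = -2475 + j305 → |·| ≈ 2493.7, ∠ ≈ 172.97°
|T| = 2500 / 2493.7 ≈ 1.0025
Gain = 20 log₁₀(1.0025) ≈ 0.02 dB
∠T = 0.00° − 172.97° = -172.97°

0.0 dB, -173.0°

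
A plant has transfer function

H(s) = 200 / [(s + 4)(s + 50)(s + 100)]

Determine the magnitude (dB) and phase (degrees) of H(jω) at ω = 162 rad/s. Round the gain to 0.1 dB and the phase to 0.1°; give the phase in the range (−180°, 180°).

-88.4 dB, 140.3°

At s = jω = j162:
pole (s+4): 4 + j162 → |·| = √(4²+162²) = √26260 ≈ 162.05, ∠ = arctan(162/4) ≈ 88.59°
pole (s+50): 50 + j162 → |·| = √(50²+162²) = √28744 ≈ 169.54, ∠ = arctan(162/50) ≈ 72.85°
pole (s+100): 100 + j162 → |·| = √(100²+162²) = √36244 ≈ 190.38, ∠ = arctan(162/100) ≈ 58.31°
|H| = 200 / 5.2305e+06 ≈ 3.8237e-05
Gain = 20 log₁₀(3.8237e-05) ≈ -88.35 dB
∠H = 0.00° − 219.75° = -219.75° ≡ 140.25° (principal value)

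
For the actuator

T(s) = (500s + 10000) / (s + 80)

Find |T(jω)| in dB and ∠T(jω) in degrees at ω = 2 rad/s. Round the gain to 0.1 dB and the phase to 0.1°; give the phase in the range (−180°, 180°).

42.0 dB, 4.3°

Substitute s = j2:
Numerator: 500(j2) + 10000 = 10000 + j1000
Denominator: (j2) + 80 = 80 + j2
|N| = √(10000² + 1000²) ≈ 10050, ∠N ≈ 5.71°
|D| = √(80² + 2²) ≈ 80.025, ∠D ≈ 1.43°
|T| = 10050 / 80.025 ≈ 125.59
Gain = 20 log₁₀(125.59) ≈ 41.98 dB
∠T = 5.71° − 1.43° = 4.28°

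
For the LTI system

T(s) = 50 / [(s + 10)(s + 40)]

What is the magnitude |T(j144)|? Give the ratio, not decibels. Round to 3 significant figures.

At s = jω = j144:
pole (s+10): 10 + j144 → |·| = √(10²+144²) = √20836 ≈ 144.35, ∠ = arctan(144/10) ≈ 86.03°
pole (s+40): 40 + j144 → |·| = √(40²+144²) = √22336 ≈ 149.45, ∠ = arctan(144/40) ≈ 74.48°
|T| = 50 / 21573 ≈ 0.0023177

0.00232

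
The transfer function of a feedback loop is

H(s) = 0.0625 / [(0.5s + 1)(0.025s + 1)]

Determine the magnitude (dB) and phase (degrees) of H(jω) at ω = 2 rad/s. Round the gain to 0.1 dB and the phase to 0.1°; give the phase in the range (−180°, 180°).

At ω = 2 rad/s:
pole (1 + j2·0.5) = 1 + j1 → |·| ≈ 1.4142, ∠ ≈ 45.00°
pole (1 + j2·0.025) = 1 + j0.05 → |·| ≈ 1.0012, ∠ ≈ 2.86°
|H| = 0.0625 · 1 / (1.4142 · 1.0012) ≈ 0.044142
Gain = 20 log₁₀(0.044142) ≈ -27.10 dB
∠H = (0°) − (45.00° + 2.86°) = -47.86°

-27.1 dB, -47.9°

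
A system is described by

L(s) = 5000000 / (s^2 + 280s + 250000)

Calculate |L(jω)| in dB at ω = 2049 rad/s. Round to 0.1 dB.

2.0 dB

At s = jω = j2049:
quadratic: (j2049)² + 280·j2049 + 250000 = -3948401 + j573720 → |·| ≈ 3.9899e+06, ∠ ≈ 171.73°
|L| = 5000000 / 3.9899e+06 ≈ 1.2532
Gain = 20 log₁₀(1.2532) ≈ 1.96 dB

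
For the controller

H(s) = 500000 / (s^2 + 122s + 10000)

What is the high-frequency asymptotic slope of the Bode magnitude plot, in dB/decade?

-40 dB/decade

Each pole contributes −20 dB/decade at high frequency; each zero contributes +20 dB/decade.
Net: 0 zero(s) − 2 pole(s) → -40 dB/decade.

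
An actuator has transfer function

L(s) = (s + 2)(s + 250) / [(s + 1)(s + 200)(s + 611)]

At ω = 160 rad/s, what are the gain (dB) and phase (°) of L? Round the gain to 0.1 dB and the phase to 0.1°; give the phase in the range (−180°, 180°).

-54.7 dB, -21.1°

At s = jω = j160:
zero (s+2): 2 + j160 → |·| = √(2²+160²) = √25604 ≈ 160.01, ∠ = arctan(160/2) ≈ 89.28°
zero (s+250): 250 + j160 → |·| = √(250²+160²) = √88100 ≈ 296.82, ∠ = arctan(160/250) ≈ 32.62°
pole (s+1): 1 + j160 → |·| = √(1²+160²) = √25601 ≈ 160, ∠ = arctan(160/1) ≈ 89.64°
pole (s+200): 200 + j160 → |·| = √(200²+160²) = √65600 ≈ 256.12, ∠ = arctan(160/200) ≈ 38.66°
pole (s+611): 611 + j160 → |·| = √(611²+160²) = √398921 ≈ 631.6, ∠ = arctan(160/611) ≈ 14.67°
|L| = 1 · 47494 / 2.5882e+07 ≈ 0.001835
Gain = 20 log₁₀(0.001835) ≈ -54.73 dB
∠L = 121.90° − 142.97° = -21.07°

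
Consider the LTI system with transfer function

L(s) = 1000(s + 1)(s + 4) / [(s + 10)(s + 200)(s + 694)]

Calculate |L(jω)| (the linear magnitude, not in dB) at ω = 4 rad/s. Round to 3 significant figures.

At s = jω = j4:
zero (s+1): 1 + j4 → |·| = √(1²+4²) = √17 ≈ 4.1231, ∠ = arctan(4/1) ≈ 75.96°
zero (s+4): 4 + j4 → |·| = √(4²+4²) = √32 ≈ 5.6569, ∠ = arctan(4/4) ≈ 45.00°
pole (s+10): 10 + j4 → |·| = √(10²+4²) = √116 ≈ 10.77, ∠ = arctan(4/10) ≈ 21.80°
pole (s+200): 200 + j4 → |·| = √(200²+4²) = √40016 ≈ 200.04, ∠ = arctan(4/200) ≈ 1.15°
pole (s+694): 694 + j4 → |·| = √(694²+4²) = √481652 ≈ 694.01, ∠ = arctan(4/694) ≈ 0.33°
|L| = 1000 · 23.324 / 1.4952e+06 ≈ 0.015599

0.0156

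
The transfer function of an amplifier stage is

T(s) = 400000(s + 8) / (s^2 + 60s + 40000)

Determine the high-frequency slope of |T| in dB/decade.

-20 dB/decade

Each pole contributes −20 dB/decade at high frequency; each zero contributes +20 dB/decade.
Net: 1 zero(s) − 2 pole(s) → -20 dB/decade.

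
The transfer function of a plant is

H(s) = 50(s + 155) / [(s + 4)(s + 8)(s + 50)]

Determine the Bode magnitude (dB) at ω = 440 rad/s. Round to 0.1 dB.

-71.3 dB

At s = jω = j440:
zero (s+155): 155 + j440 → |·| = √(155²+440²) = √217625 ≈ 466.5, ∠ = arctan(440/155) ≈ 70.59°
pole (s+4): 4 + j440 → |·| = √(4²+440²) = √193616 ≈ 440.02, ∠ = arctan(440/4) ≈ 89.48°
pole (s+8): 8 + j440 → |·| = √(8²+440²) = √193664 ≈ 440.07, ∠ = arctan(440/8) ≈ 88.96°
pole (s+50): 50 + j440 → |·| = √(50²+440²) = √196100 ≈ 442.83, ∠ = arctan(440/50) ≈ 83.52°
|H| = 50 · 466.5 / 8.5749e+07 ≈ 0.00027201
Gain = 20 log₁₀(0.00027201) ≈ -71.31 dB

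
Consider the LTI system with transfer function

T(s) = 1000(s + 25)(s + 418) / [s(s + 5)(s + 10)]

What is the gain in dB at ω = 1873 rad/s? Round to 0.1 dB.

-5.2 dB

At s = jω = j1873:
zero (s+25): 25 + j1873 → |·| = √(25²+1873²) = √3508754 ≈ 1873.2, ∠ = arctan(1873/25) ≈ 89.24°
zero (s+418): 418 + j1873 → |·| = √(418²+1873²) = √3682853 ≈ 1919.1, ∠ = arctan(1873/418) ≈ 77.42°
pole (s+5): 5 + j1873 → |·| = √(5²+1873²) = √3508154 ≈ 1873, ∠ = arctan(1873/5) ≈ 89.85°
pole (s+10): 10 + j1873 → |·| = √(10²+1873²) = √3508229 ≈ 1873, ∠ = arctan(1873/10) ≈ 89.69°
pole at origin: |s| = 1873, ∠ = 90.00° (in denominator)
|T| = 1000 · 3.5949e+06 / 6.5707e+09 ≈ 0.54711
Gain = 20 log₁₀(0.54711) ≈ -5.24 dB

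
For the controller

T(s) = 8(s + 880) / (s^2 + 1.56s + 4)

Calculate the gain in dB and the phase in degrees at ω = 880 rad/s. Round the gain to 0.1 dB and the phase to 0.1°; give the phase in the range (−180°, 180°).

At s = jω = j880:
zero (s+880): 880 + j880 → |·| = √(880²+880²) = √1548800 ≈ 1244.5, ∠ = arctan(880/880) ≈ 45.00°
quadratic: (j880)² + 1.56·j880 + 4 = -774396 + j1372.8 → |·| ≈ 7.744e+05, ∠ ≈ 179.90°
|T| = 8 · 1244.5 / 7.744e+05 ≈ 0.012856
Gain = 20 log₁₀(0.012856) ≈ -37.82 dB
∠T = 45.00° − 179.90° = -134.90°

-37.8 dB, -134.9°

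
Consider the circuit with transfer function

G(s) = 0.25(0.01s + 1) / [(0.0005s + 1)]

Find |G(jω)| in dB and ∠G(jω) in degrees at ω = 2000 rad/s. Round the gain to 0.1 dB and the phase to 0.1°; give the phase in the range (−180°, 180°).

11.0 dB, 42.1°

At ω = 2000 rad/s:
zero (1 + j2000·0.01) = 1 + j20 → |·| ≈ 20.025, ∠ ≈ 87.14°
pole (1 + j2000·0.0005) = 1 + j1 → |·| ≈ 1.4142, ∠ ≈ 45.00°
|G| = 0.25 · 20.025 / (1.4142) ≈ 3.54
Gain = 20 log₁₀(3.54) ≈ 10.98 dB
∠G = (87.14°) − (45.00°) = 42.14°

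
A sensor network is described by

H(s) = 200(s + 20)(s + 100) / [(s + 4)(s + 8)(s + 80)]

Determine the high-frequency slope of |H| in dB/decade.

Each pole contributes −20 dB/decade at high frequency; each zero contributes +20 dB/decade.
Net: 2 zero(s) − 3 pole(s) → -20 dB/decade.

-20 dB/decade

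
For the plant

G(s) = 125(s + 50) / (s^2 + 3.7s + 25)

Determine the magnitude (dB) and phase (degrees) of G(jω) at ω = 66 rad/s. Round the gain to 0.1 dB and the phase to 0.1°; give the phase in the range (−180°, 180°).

7.6 dB, -123.9°

At s = jω = j66:
zero (s+50): 50 + j66 → |·| = √(50²+66²) = √6856 ≈ 82.801, ∠ = arctan(66/50) ≈ 52.85°
quadratic: (j66)² + 3.7·j66 + 25 = -4331 + j244.2 → |·| ≈ 4337.9, ∠ ≈ 176.77°
|G| = 125 · 82.801 / 4337.9 ≈ 2.386
Gain = 20 log₁₀(2.386) ≈ 7.55 dB
∠G = 52.85° − 176.77° = -123.92°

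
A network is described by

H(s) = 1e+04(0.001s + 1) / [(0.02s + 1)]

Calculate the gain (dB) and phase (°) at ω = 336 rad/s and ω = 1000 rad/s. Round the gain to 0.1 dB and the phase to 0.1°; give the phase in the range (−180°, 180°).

At ω = 336 rad/s:
zero (1 + j336·0.001) = 1 + j0.336 → |·| ≈ 1.0549, ∠ ≈ 18.57°
pole (1 + j336·0.02) = 1 + j6.72 → |·| ≈ 6.794, ∠ ≈ 81.54°
|H| = 1e+04 · 1.0549 / (6.794) ≈ 1552.7
Gain = 20 log₁₀(1552.7) ≈ 63.82 dB
∠H = (18.57°) − (81.54°) = -62.97°

At ω = 1000 rad/s:
zero (1 + j1000·0.001) = 1 + j1 → |·| ≈ 1.4142, ∠ ≈ 45.00°
pole (1 + j1000·0.02) = 1 + j20 → |·| ≈ 20.025, ∠ ≈ 87.14°
|H| = 1e+04 · 1.4142 / (20.025) ≈ 706.22
Gain = 20 log₁₀(706.22) ≈ 56.98 dB
∠H = (45.00°) − (87.14°) = -42.14°

ω = 336: 63.8 dB, -63.0°; ω = 1000: 57.0 dB, -42.1°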